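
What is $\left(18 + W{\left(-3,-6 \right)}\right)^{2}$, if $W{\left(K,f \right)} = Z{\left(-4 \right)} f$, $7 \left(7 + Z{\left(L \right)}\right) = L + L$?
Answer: $\frac{219024}{49} \approx 4469.9$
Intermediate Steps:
$Z{\left(L \right)} = -7 + \frac{2 L}{7}$ ($Z{\left(L \right)} = -7 + \frac{L + L}{7} = -7 + \frac{2 L}{7}$)
$W{\left(K,f \right)} = - \frac{57 f}{7}$ ($W{\left(K,f \right)} = \left(-7 + \frac{2}{7} \left(-4\right)\right) f = \left(-7 - \frac{8}{7}\right) f = - \frac{57 f}{7}$)
$\left(18 + W{\left(-3,-6 \right)}\right)^{2} = \left(18 - - \frac{342}{7}\right)^{2} = \left(18 + \frac{342}{7}\right)^{2} = \left(\frac{468}{7}\right)^{2} = \frac{219024}{49}$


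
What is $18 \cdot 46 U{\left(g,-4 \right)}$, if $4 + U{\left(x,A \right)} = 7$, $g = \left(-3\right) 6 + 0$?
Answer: $2484$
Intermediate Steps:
$g = -18$ ($g = -18 + 0 = -18$)
$U{\left(x,A \right)} = 3$ ($U{\left(x,A \right)} = -4 + 7 = 3$)
$18 \cdot 46 U{\left(g,-4 \right)} = 18 \cdot 46 \cdot 3 = 828 \cdot 3 = 2484$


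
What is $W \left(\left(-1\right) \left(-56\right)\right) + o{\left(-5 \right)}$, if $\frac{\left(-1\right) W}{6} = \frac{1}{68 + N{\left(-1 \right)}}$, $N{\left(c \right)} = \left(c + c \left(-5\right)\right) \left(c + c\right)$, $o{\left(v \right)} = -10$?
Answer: $- \frac{78}{5} \approx -15.6$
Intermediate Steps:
$N{\left(c \right)} = - 8 c^{2}$ ($N{\left(c \right)} = \left(c - 5 c\right) 2 c = - 4 c 2 c = - 8 c^{2}$)
$W = - \frac{1}{10}$ ($W = - \frac{6}{68 - 8 \left(-1\right)^{2}} = - \frac{6}{68 - 8} = - \frac{6}{60} = \left(-6\right) \frac{1}{60} = - \frac{1}{10} \approx -0.1$)
$W \left(\left(-1\right) \left(-56\right)\right) + o{\left(-5 \right)} = - \frac{\left(-1\right) \left(-56\right)}{10} - 10 = \left(- \frac{1}{10}\right) 56 - 10 = - \frac{28}{5} - 10 = - \frac{78}{5}$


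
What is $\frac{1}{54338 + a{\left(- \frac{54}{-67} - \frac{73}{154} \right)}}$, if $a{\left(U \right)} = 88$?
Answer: $\frac{1}{54426} \approx 1.8374 \cdot 10^{-5}$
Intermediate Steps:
$\frac{1}{54338 + a{\left(- \frac{54}{-67} - \frac{73}{154} \right)}} = \frac{1}{54338 + 88} = \frac{1}{54426}$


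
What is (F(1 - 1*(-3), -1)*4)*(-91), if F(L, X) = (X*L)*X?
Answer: -1456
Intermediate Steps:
F(L, X) = L*X**2 (F(L, X) = (L*X)*X = L*X**2)
(F(1 - 1*(-3), -1)*4)*(-91) = (((1 - 1*(-3))*(-1)**2)*4)*(-91) = (((1 + 3)*1)*4)*(-91) = ((4*1)*4)*(-91) = (4*4)*(-91) = 16*(-91) = -1456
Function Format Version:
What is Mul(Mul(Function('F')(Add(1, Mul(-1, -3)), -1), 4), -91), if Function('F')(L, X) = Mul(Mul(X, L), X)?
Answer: -1456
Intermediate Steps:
Function('F')(L, X) = Mul(L, Pow(X, 2)) (Function('F')(L, X) = Mul(Mul(L, X), X) = Mul(L, Pow(X, 2)))
Mul(Mul(Function('F')(Add(1, Mul(-1, -3)), -1), 4), -91) = Mul(Mul(Mul(Add(1, Mul(-1, -3)), Pow(-1, 2)), 4), -91) = Mul(Mul(Mul(Add(1, 3), 1), 4), -91) = Mul(Mul(Mul(4, 1), 4), -91) = Mul(Mul(4, 4), -91) = Mul(16, -91) = -1456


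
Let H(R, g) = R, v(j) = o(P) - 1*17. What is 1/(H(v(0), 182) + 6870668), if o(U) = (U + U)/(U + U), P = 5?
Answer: 1/6870652 ≈ 1.4555e-7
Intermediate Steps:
o(U) = 1 (o(U) = (2*U)/((2*U)) = (2*U)*(1/(2*U)) = 1)
v(j) = -16 (v(j) = 1 - 1*17 = 1 - 17 = -16)
1/(H(v(0), 182) + 6870668) = 1/(-16 + 6870668) = 1/6870652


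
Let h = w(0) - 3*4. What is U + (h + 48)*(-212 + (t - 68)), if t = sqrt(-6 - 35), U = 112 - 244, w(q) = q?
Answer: -10212 + 36*I*sqrt(41) ≈ -10212.0 + 230.51*I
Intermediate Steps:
U = -132
t = I*sqrt(41) (t = sqrt(-41) = I*sqrt(41) ≈ 6.4031*I)
h = -12 (h = 0 - 3*4 = 0 - 12 = -12)
U + (h + 48)*(-212 + (t - 68)) = -132 + (-12 + 48)*(-212 + (I*sqrt(41) - 68)) = -132 + 36*(-212 + (-68 + I*sqrt(41))) = -132 + 36*(-280 + I*sqrt(41)) = -132 + (-10080 + 36*I*sqrt(41)) = -10212 + 36*I*sqrt(41)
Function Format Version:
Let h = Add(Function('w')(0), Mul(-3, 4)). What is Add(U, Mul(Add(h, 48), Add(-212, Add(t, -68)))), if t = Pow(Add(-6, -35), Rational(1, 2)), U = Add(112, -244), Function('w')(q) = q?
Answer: Add(-10212, Mul(36, I, Pow(41, Rational(1, 2)))) ≈ Add(-10212., Mul(230.51, I))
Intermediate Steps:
U = -132
t = Mul(I, Pow(41, Rational(1, 2))) (t = Pow(-41, Rational(1, 2)) = Mul(I, Pow(41, Rational(1, 2))) ≈ Mul(6.4031, I))
h = -12 (h = Add(0, Mul(-3, 4)) = Add(0, -12) = -12)
Add(U, Mul(Add(h, 48), Add(-212, Add(t, -68)))) = Add(-132, Mul(Add(-12, 48), Add(-212, Add(Mul(I, Pow(41, Rational(1, 2))), -68)))) = Add(-132, Mul(36, Add(-212, Add(-68, Mul(I, Pow(41, Rational(1, 2))))))) = Add(-132, Mul(36, Add(-280, Mul(I, Pow(41, Rational(1, 2)))))) = Add(-132, Add(-10080, Mul(36, I, Pow(41, Rational(1, 2))))) = Add(-10212, Mul(36, I, Pow(41, Rational(1, 2))))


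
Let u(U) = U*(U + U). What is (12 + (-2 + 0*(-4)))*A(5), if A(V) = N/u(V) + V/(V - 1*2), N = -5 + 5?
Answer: 50/3 ≈ 16.667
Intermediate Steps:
N = 0
u(U) = 2*U² (u(U) = U*(2*U) = 2*U²)
A(V) = V/(-2 + V) (A(V) = 0/((2*V²)) + V/(V - 1*2) = 0*(1/(2*V²)) + V/(V - 2) = 0 + V/(-2 + V) = V/(-2 + V))
(12 + (-2 + 0*(-4)))*A(5) = (12 + (-2 + 0*(-4)))*(5/(-2 + 5)) = (12 + (-2 + 0))*(5/3) = (12 - 2)*(5*(⅓)) = 10*(5/3) = 50/3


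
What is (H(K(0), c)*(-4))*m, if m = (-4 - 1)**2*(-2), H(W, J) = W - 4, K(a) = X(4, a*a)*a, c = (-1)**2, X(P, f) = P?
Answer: -800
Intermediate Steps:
c = 1
K(a) = 4*a
H(W, J) = -4 + W
m = -50 (m = (-5)**2*(-2) = 25*(-2) = -50)
(H(K(0), c)*(-4))*m = ((-4 + 4*0)*(-4))*(-50) = ((-4 + 0)*(-4))*(-50) = -4*(-4)*(-50) = 16*(-50) = -800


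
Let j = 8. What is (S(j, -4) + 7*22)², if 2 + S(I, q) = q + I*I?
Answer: 44944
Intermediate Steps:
S(I, q) = -2 + q + I² (S(I, q) = -2 + (q + I*I) = -2 + (q + I²) = -2 + q + I²)
(S(j, -4) + 7*22)² = ((-2 - 4 + 8²) + 7*22)² = ((-2 - 4 + 64) + 154)² = (58 + 154)² = 212² = 44944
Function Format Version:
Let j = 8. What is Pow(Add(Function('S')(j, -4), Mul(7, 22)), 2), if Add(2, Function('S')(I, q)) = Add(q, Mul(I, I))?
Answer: 44944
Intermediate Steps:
Function('S')(I, q) = Add(-2, q, Pow(I, 2)) (Function('S')(I, q) = Add(-2, Add(q, Mul(I, I))) = Add(-2, Add(q, Pow(I, 2))) = Add(-2, q, Pow(I, 2)))
Pow(Add(Function('S')(j, -4), Mul(7, 22)), 2) = Pow(Add(Add(-2, -4, Pow(8, 2)), Mul(7, 22)), 2) = Pow(Add(Add(-2, -4, 64), 154), 2) = Pow(Add(58, 154), 2) = Pow(212, 2) = 44944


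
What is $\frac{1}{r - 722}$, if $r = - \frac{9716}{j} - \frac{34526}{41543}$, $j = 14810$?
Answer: $- \frac{307625915}{222563391554} \approx -0.0013822$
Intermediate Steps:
$r = - \frac{457480924}{307625915}$ ($r = - \frac{9716}{14810} - \frac{34526}{41543} = \left(-9716\right) \frac{1}{14810} - \frac{34526}{41543} = - \frac{4858}{7405} - \frac{34526}{41543} = - \frac{457480924}{307625915} \approx -1.4871$)
$\frac{1}{r - 722} = \frac{1}{- \frac{457480924}{307625915} - 722} = \frac{1}{- \frac{222563391554}{307625915}} = - \frac{307625915}{222563391554}$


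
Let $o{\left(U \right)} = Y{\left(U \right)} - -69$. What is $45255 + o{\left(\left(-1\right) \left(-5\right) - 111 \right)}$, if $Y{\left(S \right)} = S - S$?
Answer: $45324$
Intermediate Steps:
$Y{\left(S \right)} = 0$
$o{\left(U \right)} = 69$ ($o{\left(U \right)} = 0 - -69 = 0 + 69 = 69$)
$45255 + o{\left(\left(-1\right) \left(-5\right) - 111 \right)} = 45255 + 69 = 45324$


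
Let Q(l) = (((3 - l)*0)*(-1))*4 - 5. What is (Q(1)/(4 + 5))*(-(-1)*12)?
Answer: -20/3 ≈ -6.6667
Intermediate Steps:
Q(l) = -5 (Q(l) = (0*(-1))*4 - 5 = 0*4 - 5 = 0 - 5 = -5)
(Q(1)/(4 + 5))*(-(-1)*12) = (-5/(4 + 5))*(-(-1)*12) = (-5/9)*(-1*(-12)) = -5*⅑*12 = -5/9*12 = -20/3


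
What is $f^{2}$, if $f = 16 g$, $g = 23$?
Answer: $135424$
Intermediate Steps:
$f = 368$ ($f = 16 \cdot 23 = 368$)
$f^{2} = 368^{2} = 135424$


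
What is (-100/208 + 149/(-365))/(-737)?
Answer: 16873/13988260 ≈ 0.0012062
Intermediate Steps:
(-100/208 + 149/(-365))/(-737) = (-100*1/208 + 149*(-1/365))*(-1/737) = (-25/52 - 149/365)*(-1/737) = -16873/18980*(-1/737) = 16873/13988260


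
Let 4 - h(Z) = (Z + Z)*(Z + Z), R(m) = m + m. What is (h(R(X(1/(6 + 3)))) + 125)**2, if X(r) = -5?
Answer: 73441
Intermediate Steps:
R(m) = 2*m
h(Z) = 4 - 4*Z**2 (h(Z) = 4 - (Z + Z)*(Z + Z) = 4 - 2*Z*2*Z = 4 - 4*Z**2)
(h(R(X(1/(6 + 3)))) + 125)**2 = ((4 - 4*(2*(-5))**2) + 125)**2 = ((4 - 4*(-10)**2) + 125)**2 = ((4 - 4*100) + 125)**2 = ((4 - 400) + 125)**2 = (-396 + 125)**2 = (-271)**2 = 73441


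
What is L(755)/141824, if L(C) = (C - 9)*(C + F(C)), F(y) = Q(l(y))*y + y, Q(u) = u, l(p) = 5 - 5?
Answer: 281615/35456 ≈ 7.9427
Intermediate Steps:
l(p) = 0
F(y) = y (F(y) = 0*y + y = 0 + y = y)
L(C) = 2*C*(-9 + C) (L(C) = (C - 9)*(C + C) = (-9 + C)*(2*C) = 2*C*(-9 + C))
L(755)/141824 = (2*755*(-9 + 755))/141824 = (2*755*746)*(1/141824) = 1126460*(1/141824) = 281615/35456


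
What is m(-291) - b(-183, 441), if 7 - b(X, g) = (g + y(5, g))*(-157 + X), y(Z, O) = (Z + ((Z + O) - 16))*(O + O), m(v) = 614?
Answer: -130597133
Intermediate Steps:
y(Z, O) = 2*O*(-16 + O + 2*Z) (y(Z, O) = (Z + ((O + Z) - 16))*(2*O) = (Z + (-16 + O + Z))*(2*O) = (-16 + O + 2*Z)*(2*O) = 2*O*(-16 + O + 2*Z))
b(X, g) = 7 - (-157 + X)*(g + 2*g*(-6 + g)) (b(X, g) = 7 - (g + 2*g*(-16 + g + 2*5))*(-157 + X) = 7 - (g + 2*g*(-16 + g + 10))*(-157 + X) = 7 - (g + 2*g*(-6 + g))*(-157 + X) = 7 - (-157 + X)*(g + 2*g*(-6 + g)))
m(-291) - b(-183, 441) = 614 - (7 - 1727*441 + 314*441**2 - 2*(-183)*441**2 + 11*(-183)*441) = 614 - (7 - 761607 + 314*194481 - 2*(-183)*194481 - 887733) = 614 - (7 - 761607 + 61067034 + 71180046 - 887733) = 614 - 1*130597747 = 614 - 130597747 = -130597133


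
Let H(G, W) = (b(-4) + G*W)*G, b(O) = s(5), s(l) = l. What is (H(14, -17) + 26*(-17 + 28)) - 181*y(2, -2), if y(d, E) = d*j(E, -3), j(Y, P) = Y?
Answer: -2252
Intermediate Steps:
b(O) = 5
y(d, E) = E*d (y(d, E) = d*E = E*d)
H(G, W) = G*(5 + G*W) (H(G, W) = (5 + G*W)*G = G*(5 + G*W))
(H(14, -17) + 26*(-17 + 28)) - 181*y(2, -2) = (14*(5 + 14*(-17)) + 26*(-17 + 28)) - (-362)*2 = (14*(5 - 238) + 26*11) - 181*(-4) = (14*(-233) + 286) + 724 = (-3262 + 286) + 724 = -2976 + 724 = -2252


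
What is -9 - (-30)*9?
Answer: 261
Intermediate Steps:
-9 - (-30)*9 = -9 - 10*(-27) = -9 + 270 = 261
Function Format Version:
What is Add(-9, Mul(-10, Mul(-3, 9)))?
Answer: 261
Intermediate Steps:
Add(-9, Mul(-10, Mul(-3, 9))) = Add(-9, Mul(-10, -27)) = Add(-9, 270) = 261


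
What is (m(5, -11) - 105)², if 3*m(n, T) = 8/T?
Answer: 12061729/1089 ≈ 11076.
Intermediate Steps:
m(n, T) = 8/(3*T) (m(n, T) = (8/T)/3 = 8/(3*T))
(m(5, -11) - 105)² = ((8/3)/(-11) - 105)² = ((8/3)*(-1/11) - 105)² = (-8/33 - 105)² = (-3473/33)² = 12061729/1089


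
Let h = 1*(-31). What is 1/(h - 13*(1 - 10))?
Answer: 1/86 ≈ 0.011628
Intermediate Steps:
h = -31
1/(h - 13*(1 - 10)) = 1/(-31 - 13*(1 - 10)) = 1/(-31 - 13*(-9)) = 1/(-31 + 117) = 1/86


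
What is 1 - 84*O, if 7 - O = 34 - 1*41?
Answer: -1175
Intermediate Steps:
O = 14 (O = 7 - (34 - 1*41) = 7 - (34 - 41) = 7 - 1*(-7) = 7 + 7 = 14)
1 - 84*O = 1 - 84*14 = 1 - 1176 = -1175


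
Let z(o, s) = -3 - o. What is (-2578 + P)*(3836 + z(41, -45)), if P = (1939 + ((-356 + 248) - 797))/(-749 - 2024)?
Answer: -576854208/59 ≈ -9.7772e+6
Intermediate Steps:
P = -22/59 (P = (1939 + (-108 - 797))/(-2773) = (1939 - 905)*(-1/2773) = 1034*(-1/2773) = -22/59 ≈ -0.37288)
(-2578 + P)*(3836 + z(41, -45)) = (-2578 - 22/59)*(3836 + (-3 - 1*41)) = -152124*(3836 + (-3 - 41))/59 = -152124*(3836 - 44)/59 = -152124/59*3792 = -576854208/59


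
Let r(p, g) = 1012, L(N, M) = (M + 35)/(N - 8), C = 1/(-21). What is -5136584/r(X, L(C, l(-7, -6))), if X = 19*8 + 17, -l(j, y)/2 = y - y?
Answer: -1284146/253 ≈ -5075.7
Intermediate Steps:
l(j, y) = 0 (l(j, y) = -2*(y - y) = -2*0 = 0)
C = -1/21 ≈ -0.047619
L(N, M) = (35 + M)/(-8 + N)
X = 169 (X = 152 + 17 = 169)
-5136584/r(X, L(C, l(-7, -6))) = -5136584/1012 = -5136584*1/1012 = -1284146/253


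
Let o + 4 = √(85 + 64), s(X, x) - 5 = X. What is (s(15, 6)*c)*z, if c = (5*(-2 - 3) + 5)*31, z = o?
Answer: 49600 - 12400*√149 ≈ -1.0176e+5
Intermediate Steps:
s(X, x) = 5 + X
o = -4 + √149 (o = -4 + √(85 + 64) = -4 + √149 ≈ 8.2066)
z = -4 + √149 ≈ 8.2066
c = -620 (c = (5*(-5) + 5)*31 = (-25 + 5)*31 = -20*31 = -620)
(s(15, 6)*c)*z = ((5 + 15)*(-620))*(-4 + √149) = (20*(-620))*(-4 + √149) = -12400*(-4 + √149) = 49600 - 12400*√149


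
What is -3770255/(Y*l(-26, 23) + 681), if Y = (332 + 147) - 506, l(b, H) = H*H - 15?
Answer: 3770255/13197 ≈ 285.69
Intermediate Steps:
l(b, H) = -15 + H**2 (l(b, H) = H**2 - 15 = -15 + H**2)
Y = -27 (Y = 479 - 506 = -27)
-3770255/(Y*l(-26, 23) + 681) = -3770255/(-27*(-15 + 23**2) + 681) = -3770255/(-27*(-15 + 529) + 681) = -3770255/(-27*514 + 681) = -3770255/(-13878 + 681) = -3770255/(-13197) = -3770255*(-1/13197) = 3770255/13197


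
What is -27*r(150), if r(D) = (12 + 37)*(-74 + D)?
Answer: -100548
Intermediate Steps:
r(D) = -3626 + 49*D (r(D) = 49*(-74 + D) = -3626 + 49*D)
-27*r(150) = -27*(-3626 + 49*150) = -27*(-3626 + 7350) = -27*3724 = -100548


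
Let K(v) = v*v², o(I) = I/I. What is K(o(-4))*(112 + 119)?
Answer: 231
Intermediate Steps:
o(I) = 1
K(v) = v³
K(o(-4))*(112 + 119) = 1³*(112 + 119) = 1*231 = 231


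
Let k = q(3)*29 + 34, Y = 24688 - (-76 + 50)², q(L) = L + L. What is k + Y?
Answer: 24220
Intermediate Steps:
q(L) = 2*L
Y = 24012 (Y = 24688 - 1*(-26)² = 24688 - 1*676 = 24688 - 676 = 24012)
k = 208 (k = (2*3)*29 + 34 = 6*29 + 34 = 174 + 34 = 208)
k + Y = 208 + 24012 = 24220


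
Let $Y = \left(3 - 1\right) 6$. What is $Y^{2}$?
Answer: $144$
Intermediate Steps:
$Y = 12$ ($Y = 2 \cdot 6 = 12$)
$Y^{2} = 12^{2} = 144$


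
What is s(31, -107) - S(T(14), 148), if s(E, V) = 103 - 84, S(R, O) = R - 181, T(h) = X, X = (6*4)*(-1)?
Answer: 224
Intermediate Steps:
X = -24 (X = 24*(-1) = -24)
T(h) = -24
S(R, O) = -181 + R
s(E, V) = 19
s(31, -107) - S(T(14), 148) = 19 - (-181 - 24) = 19 - 1*(-205) = 19 + 205 = 224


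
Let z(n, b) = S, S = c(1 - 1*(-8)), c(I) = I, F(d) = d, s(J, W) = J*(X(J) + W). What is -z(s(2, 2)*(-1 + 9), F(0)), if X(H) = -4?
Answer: -9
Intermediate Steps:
s(J, W) = J*(-4 + W)
S = 9 (S = 1 - 1*(-8) = 1 + 8 = 9)
z(n, b) = 9
-z(s(2, 2)*(-1 + 9), F(0)) = -1*9 = -9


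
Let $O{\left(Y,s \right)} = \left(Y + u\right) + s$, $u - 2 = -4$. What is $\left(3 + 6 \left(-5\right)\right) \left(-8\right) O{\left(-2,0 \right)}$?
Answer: $-864$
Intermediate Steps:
$u = -2$ ($u = 2 - 4 = -2$)
$O{\left(Y,s \right)} = -2 + Y + s$ ($O{\left(Y,s \right)} = \left(Y - 2\right) + s = \left(-2 + Y\right) + s = -2 + Y + s$)
$\left(3 + 6 \left(-5\right)\right) \left(-8\right) O{\left(-2,0 \right)} = \left(3 + 6 \left(-5\right)\right) \left(-8\right) \left(-2 - 2 + 0\right) = \left(3 - 30\right) \left(-8\right) \left(-4\right) = \left(-27\right) \left(-8\right) \left(-4\right) = 216 \left(-4\right) = -864$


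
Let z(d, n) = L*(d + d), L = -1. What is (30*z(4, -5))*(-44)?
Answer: 10560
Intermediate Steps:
z(d, n) = -2*d (z(d, n) = -(d + d) = -2*d)
(30*z(4, -5))*(-44) = (30*(-2*4))*(-44) = (30*(-8))*(-44) = -240*(-44) = 10560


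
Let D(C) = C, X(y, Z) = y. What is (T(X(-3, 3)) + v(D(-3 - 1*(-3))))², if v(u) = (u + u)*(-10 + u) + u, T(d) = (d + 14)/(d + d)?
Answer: 121/36 ≈ 3.3611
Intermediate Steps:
T(d) = (14 + d)/(2*d) (T(d) = (14 + d)/((2*d)) = (14 + d)*(1/(2*d)) = (14 + d)/(2*d))
v(u) = u + 2*u*(-10 + u) (v(u) = (2*u)*(-10 + u) + u = 2*u*(-10 + u) + u = u + 2*u*(-10 + u))
(T(X(-3, 3)) + v(D(-3 - 1*(-3))))² = ((½)*(14 - 3)/(-3) + (-3 - 1*(-3))*(-19 + 2*(-3 - 1*(-3))))² = ((½)*(-⅓)*11 + (-3 + 3)*(-19 + 2*(-3 + 3)))² = (-11/6 + 0*(-19 + 2*0))² = (-11/6 + 0*(-19 + 0))² = (-11/6 + 0*(-19))² = (-11/6 + 0)² = (-11/6)² = 121/36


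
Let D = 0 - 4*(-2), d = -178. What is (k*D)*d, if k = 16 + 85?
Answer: -143824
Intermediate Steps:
k = 101
D = 8 (D = 0 + 8 = 8)
(k*D)*d = (101*8)*(-178) = 808*(-178) = -143824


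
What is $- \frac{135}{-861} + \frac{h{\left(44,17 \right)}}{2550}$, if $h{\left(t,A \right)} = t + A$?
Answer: $\frac{132257}{731850} \approx 0.18072$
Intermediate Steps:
$h{\left(t,A \right)} = A + t$
$- \frac{135}{-861} + \frac{h{\left(44,17 \right)}}{2550} = - \frac{135}{-861} + \frac{17 + 44}{2550} = \left(-135\right) \left(- \frac{1}{861}\right) + 61 \cdot \frac{1}{2550} = \frac{45}{287} + \frac{61}{2550} = \frac{132257}{731850}$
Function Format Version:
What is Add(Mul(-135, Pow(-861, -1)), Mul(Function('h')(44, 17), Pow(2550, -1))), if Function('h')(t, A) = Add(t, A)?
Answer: Rational(132257, 731850) ≈ 0.18072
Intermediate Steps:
Function('h')(t, A) = Add(A, t)
Add(Mul(-135, Pow(-861, -1)), Mul(Function('h')(44, 17), Pow(2550, -1))) = Add(Mul(-135, Pow(-861, -1)), Mul(Add(17, 44), Pow(2550, -1))) = Add(Mul(-135, Rational(-1, 861)), Mul(61, Rational(1, 2550))) = Add(Rational(45, 287), Rational(61, 2550)) = Rational(132257, 731850)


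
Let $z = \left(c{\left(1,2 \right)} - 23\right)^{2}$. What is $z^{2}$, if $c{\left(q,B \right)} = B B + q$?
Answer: $104976$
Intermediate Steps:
$c{\left(q,B \right)} = q + B^{2}$ ($c{\left(q,B \right)} = B^{2} + q = q + B^{2}$)
$z = 324$ ($z = \left(\left(1 + 2^{2}\right) - 23\right)^{2} = \left(\left(1 + 4\right) - 23\right)^{2} = \left(5 - 23\right)^{2} = \left(-18\right)^{2} = 324$)
$z^{2} = 324^{2} = 104976$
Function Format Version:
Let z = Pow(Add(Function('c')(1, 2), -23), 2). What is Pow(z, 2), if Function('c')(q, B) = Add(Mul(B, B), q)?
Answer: 104976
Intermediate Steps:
Function('c')(q, B) = Add(q, Pow(B, 2)) (Function('c')(q, B) = Add(Pow(B, 2), q) = Add(q, Pow(B, 2)))
z = 324 (z = Pow(Add(Add(1, Pow(2, 2)), -23), 2) = Pow(Add(Add(1, 4), -23), 2) = Pow(Add(5, -23), 2) = Pow(-18, 2) = 324)
Pow(z, 2) = Pow(324, 2) = 104976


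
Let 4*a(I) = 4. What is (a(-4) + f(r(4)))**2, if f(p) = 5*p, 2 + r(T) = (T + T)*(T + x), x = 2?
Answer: 53361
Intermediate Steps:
a(I) = 1 (a(I) = (1/4)*4 = 1)
r(T) = -2 + 2*T*(2 + T) (r(T) = -2 + (T + T)*(T + 2) = -2 + (2*T)*(2 + T) = -2 + 2*T*(2 + T))
(a(-4) + f(r(4)))**2 = (1 + 5*(-2 + 2*4**2 + 4*4))**2 = (1 + 5*(-2 + 2*16 + 16))**2 = (1 + 5*(-2 + 32 + 16))**2 = (1 + 5*46)**2 = (1 + 230)**2 = 231**2 = 53361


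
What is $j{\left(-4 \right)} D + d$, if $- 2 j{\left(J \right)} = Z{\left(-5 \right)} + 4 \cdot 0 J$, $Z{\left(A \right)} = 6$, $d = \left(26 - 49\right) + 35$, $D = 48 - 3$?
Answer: $-123$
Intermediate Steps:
$D = 45$ ($D = 48 - 3 = 45$)
$d = 12$ ($d = -23 + 35 = 12$)
$j{\left(J \right)} = -3$ ($j{\left(J \right)} = - \frac{6 + 4 \cdot 0 J}{2} = - \frac{6 + 0 J}{2} = - \frac{6 + 0}{2} = \left(- \frac{1}{2}\right) 6 = -3$)
$j{\left(-4 \right)} D + d = \left(-3\right) 45 + 12 = -135 + 12 = -123$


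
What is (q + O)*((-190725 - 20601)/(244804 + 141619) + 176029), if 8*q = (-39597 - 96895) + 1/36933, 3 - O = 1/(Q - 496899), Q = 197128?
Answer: -102773434416656878772938949/34226079716072712 ≈ -3.0028e+9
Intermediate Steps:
O = 899314/299771 (O = 3 - 1/(197128 - 496899) = 3 - 1/(-299771) = 3 - 1*(-1/299771) = 3 + 1/299771 = 899314/299771 ≈ 3.0000)
q = -5041059035/295464 (q = ((-39597 - 96895) + 1/36933)/8 = (-136492 + 1/36933)/8 = (⅛)*(-5041059035/36933) = -5041059035/295464 ≈ -17062.)
(q + O)*((-190725 - 20601)/(244804 + 141619) + 176029) = (-5041059035/295464 + 899314/299771)*((-190725 - 20601)/(244804 + 141619) + 176029) = -1510897593069289*(-211326/386423 + 176029)/88571538744 = -1510897593069289/88571538744*68021442941/386423 = -102773434416656878772938949/34226079716072712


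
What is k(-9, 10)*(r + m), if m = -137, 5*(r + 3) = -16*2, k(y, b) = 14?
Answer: -10248/5 ≈ -2049.6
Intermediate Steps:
r = -47/5 (r = -3 + (-16*2)/5 = -3 + (1/5)*(-32) = -3 - 32/5 = -47/5 ≈ -9.4000)
k(-9, 10)*(r + m) = 14*(-47/5 - 137) = 14*(-732/5) = -10248/5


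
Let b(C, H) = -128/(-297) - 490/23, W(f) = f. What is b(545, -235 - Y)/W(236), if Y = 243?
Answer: -71293/806058 ≈ -0.088446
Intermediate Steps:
b(C, H) = -142586/6831 (b(C, H) = -128*(-1/297) - 490*1/23 = 128/297 - 490/23 = -142586/6831)
b(545, -235 - Y)/W(236) = -142586/6831/236 = -142586/6831*1/236 = -71293/806058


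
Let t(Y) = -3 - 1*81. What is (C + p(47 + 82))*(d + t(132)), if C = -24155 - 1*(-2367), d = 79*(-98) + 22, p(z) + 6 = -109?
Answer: 170931012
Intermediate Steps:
p(z) = -115 (p(z) = -6 - 109 = -115)
d = -7720 (d = -7742 + 22 = -7720)
C = -21788 (C = -24155 + 2367 = -21788)
t(Y) = -84 (t(Y) = -3 - 81 = -84)
(C + p(47 + 82))*(d + t(132)) = (-21788 - 115)*(-7720 - 84) = -21903*(-7804) = 170931012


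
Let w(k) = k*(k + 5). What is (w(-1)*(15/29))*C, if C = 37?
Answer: -2220/29 ≈ -76.552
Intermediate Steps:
w(k) = k*(5 + k)
(w(-1)*(15/29))*C = ((-(5 - 1))*(15/29))*37 = ((-1*4)*(15*(1/29)))*37 = -4*15/29*37 = -60/29*37 = -2220/29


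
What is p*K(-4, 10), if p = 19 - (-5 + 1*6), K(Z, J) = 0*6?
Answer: 0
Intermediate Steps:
K(Z, J) = 0
p = 18 (p = 19 - (-5 + 6) = 19 - 1*1 = 19 - 1 = 18)
p*K(-4, 10) = 18*0 = 0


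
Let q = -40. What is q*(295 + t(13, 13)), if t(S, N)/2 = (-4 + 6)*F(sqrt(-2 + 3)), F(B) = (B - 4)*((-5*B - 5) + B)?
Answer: -16120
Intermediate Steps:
F(B) = (-5 - 4*B)*(-4 + B) (F(B) = (-4 + B)*((-5 - 5*B) + B) = (-4 + B)*(-5 - 4*B) = (-5 - 4*B)*(-4 + B))
t(S, N) = 108 (t(S, N) = 2*((-4 + 6)*(20 - 4*(sqrt(-2 + 3))**2 + 11*sqrt(-2 + 3))) = 2*(2*(20 - 4*(sqrt(1))**2 + 11*sqrt(1))) = 2*(2*(20 - 4*1**2 + 11*1)) = 2*(2*(20 - 4*1 + 11)) = 2*(2*(20 - 4 + 11)) = 2*(2*27) = 2*54 = 108)
q*(295 + t(13, 13)) = -40*(295 + 108) = -40*403 = -16120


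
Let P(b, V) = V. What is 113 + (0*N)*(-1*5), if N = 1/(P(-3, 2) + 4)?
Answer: 113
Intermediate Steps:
N = ⅙ (N = 1/(2 + 4) = 1/6 = ⅙ ≈ 0.16667)
113 + (0*N)*(-1*5) = 113 + (0*(⅙))*(-1*5) = 113 + 0*(-5) = 113 + 0 = 113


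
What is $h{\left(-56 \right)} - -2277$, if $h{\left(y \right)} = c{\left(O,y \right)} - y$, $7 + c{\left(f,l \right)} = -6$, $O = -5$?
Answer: $2320$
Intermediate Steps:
$c{\left(f,l \right)} = -13$ ($c{\left(f,l \right)} = -7 - 6 = -13$)
$h{\left(y \right)} = -13 - y$
$h{\left(-56 \right)} - -2277 = \left(-13 - -56\right) - -2277 = \left(-13 + 56\right) + 2277 = 43 + 2277 = 2320$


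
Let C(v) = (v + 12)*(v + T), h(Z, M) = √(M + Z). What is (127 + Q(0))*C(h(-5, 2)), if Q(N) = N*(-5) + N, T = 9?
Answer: 13335 + 2667*I*√3 ≈ 13335.0 + 4619.4*I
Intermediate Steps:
Q(N) = -4*N (Q(N) = -5*N + N = -4*N)
C(v) = (9 + v)*(12 + v) (C(v) = (v + 12)*(v + 9) = (12 + v)*(9 + v) = (9 + v)*(12 + v))
(127 + Q(0))*C(h(-5, 2)) = (127 - 4*0)*(108 + (√(2 - 5))² + 21*√(2 - 5)) = (127 + 0)*(108 + (√(-3))² + 21*√(-3)) = 127*(108 + (I*√3)² + 21*(I*√3)) = 127*(108 - 3 + 21*I*√3) = 127*(105 + 21*I*√3) = 13335 + 2667*I*√3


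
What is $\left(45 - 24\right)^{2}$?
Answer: $441$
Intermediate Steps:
$\left(45 - 24\right)^{2} = 21^{2} = 441$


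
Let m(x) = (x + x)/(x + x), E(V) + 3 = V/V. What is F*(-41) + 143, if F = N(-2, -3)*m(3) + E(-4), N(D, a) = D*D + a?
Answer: 184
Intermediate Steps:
N(D, a) = a + D**2 (N(D, a) = D**2 + a = a + D**2)
E(V) = -2 (E(V) = -3 + V/V = -3 + 1 = -2)
m(x) = 1 (m(x) = (2*x)/((2*x)) = (2*x)*(1/(2*x)) = 1)
F = -1 (F = (-3 + (-2)**2)*1 - 2 = (-3 + 4)*1 - 2 = 1*1 - 2 = 1 - 2 = -1)
F*(-41) + 143 = -1*(-41) + 143 = 41 + 143 = 184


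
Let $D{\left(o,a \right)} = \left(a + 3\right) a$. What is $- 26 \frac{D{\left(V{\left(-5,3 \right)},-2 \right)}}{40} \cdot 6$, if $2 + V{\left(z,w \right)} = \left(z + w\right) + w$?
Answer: $\frac{39}{5} \approx 7.8$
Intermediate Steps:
$V{\left(z,w \right)} = -2 + z + 2 w$ ($V{\left(z,w \right)} = -2 + \left(\left(z + w\right) + w\right) = -2 + \left(\left(w + z\right) + w\right) = -2 + \left(z + 2 w\right) = -2 + z + 2 w$)
$D{\left(o,a \right)} = a \left(3 + a\right)$ ($D{\left(o,a \right)} = \left(3 + a\right) a = a \left(3 + a\right)$)
$- 26 \frac{D{\left(V{\left(-5,3 \right)},-2 \right)}}{40} \cdot 6 = - 26 \frac{\left(-2\right) \left(3 - 2\right)}{40} \cdot 6 = - 26 \left(-2\right) 1 \cdot \frac{1}{40} \cdot 6 = - 26 \left(\left(-2\right) \frac{1}{40}\right) 6 = \left(-26\right) \left(- \frac{1}{20}\right) 6 = \frac{13}{10} \cdot 6 = \frac{39}{5}$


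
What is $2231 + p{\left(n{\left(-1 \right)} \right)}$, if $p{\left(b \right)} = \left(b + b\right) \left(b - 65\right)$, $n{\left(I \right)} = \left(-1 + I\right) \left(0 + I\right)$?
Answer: $1979$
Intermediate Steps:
$n{\left(I \right)} = I \left(-1 + I\right)$ ($n{\left(I \right)} = \left(-1 + I\right) I = I \left(-1 + I\right)$)
$p{\left(b \right)} = 2 b \left(-65 + b\right)$
$2231 + p{\left(n{\left(-1 \right)} \right)} = 2231 + 2 \left(- (-1 - 1)\right) \left(-65 - \left(-1 - 1\right)\right) = 2231 + 2 \left(\left(-1\right) \left(-2\right)\right) \left(-65 - -2\right) = 2231 + 2 \cdot 2 \left(-65 + 2\right) = 2231 + 2 \cdot 2 \left(-63\right) = 2231 - 252 = 1979$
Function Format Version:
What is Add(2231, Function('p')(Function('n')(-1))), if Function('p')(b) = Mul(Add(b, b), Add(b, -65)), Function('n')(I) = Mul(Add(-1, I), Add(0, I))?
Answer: 1979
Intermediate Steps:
Function('n')(I) = Mul(I, Add(-1, I)) (Function('n')(I) = Mul(Add(-1, I), I) = Mul(I, Add(-1, I)))
Function('p')(b) = Mul(2, b, Add(-65, b)) (Function('p')(b) = Mul(Mul(2, b), Add(-65, b)) = Mul(2, b, Add(-65, b)))
Add(2231, Function('p')(Function('n')(-1))) = Add(2231, Mul(2, Mul(-1, Add(-1, -1)), Add(-65, Mul(-1, Add(-1, -1))))) = Add(2231, Mul(2, Mul(-1, -2), Add(-65, Mul(-1, -2)))) = Add(2231, Mul(2, 2, Add(-65, 2))) = Add(2231, Mul(2, 2, -63)) = Add(2231, -252) = 1979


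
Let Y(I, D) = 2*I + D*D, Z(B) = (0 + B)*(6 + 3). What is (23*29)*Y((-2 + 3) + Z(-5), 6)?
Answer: -34684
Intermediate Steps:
Z(B) = 9*B (Z(B) = B*9 = 9*B)
Y(I, D) = D**2 + 2*I (Y(I, D) = 2*I + D**2 = D**2 + 2*I)
(23*29)*Y((-2 + 3) + Z(-5), 6) = (23*29)*(6**2 + 2*((-2 + 3) + 9*(-5))) = 667*(36 + 2*(1 - 45)) = 667*(36 + 2*(-44)) = 667*(36 - 88) = 667*(-52) = -34684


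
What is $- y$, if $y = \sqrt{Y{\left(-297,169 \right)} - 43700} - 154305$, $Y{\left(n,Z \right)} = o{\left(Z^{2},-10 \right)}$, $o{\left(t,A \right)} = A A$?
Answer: $154305 - 20 i \sqrt{109} \approx 1.5431 \cdot 10^{5} - 208.81 i$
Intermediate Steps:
$o{\left(t,A \right)} = A^{2}$
$Y{\left(n,Z \right)} = 100$ ($Y{\left(n,Z \right)} = \left(-10\right)^{2} = 100$)
$y = -154305 + 20 i \sqrt{109}$ ($y = \sqrt{100 - 43700} - 154305 = \sqrt{-43600} - 154305 = 20 i \sqrt{109} - 154305 = -154305 + 20 i \sqrt{109} \approx -1.5431 \cdot 10^{5} + 208.81 i$)
$- y = - (-154305 + 20 i \sqrt{109}) = 154305 - 20 i \sqrt{109}$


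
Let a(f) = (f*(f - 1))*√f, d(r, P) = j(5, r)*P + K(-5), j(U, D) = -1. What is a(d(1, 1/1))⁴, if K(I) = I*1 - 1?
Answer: 481890304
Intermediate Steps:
K(I) = -1 + I (K(I) = I - 1 = -1 + I)
d(r, P) = -6 - P (d(r, P) = -P + (-1 - 5) = -P - 6 = -6 - P)
a(f) = f^(3/2)*(-1 + f) (a(f) = (f*(-1 + f))*√f = f^(3/2)*(-1 + f))
a(d(1, 1/1))⁴ = ((-6 - 1/1)^(3/2)*(-1 + (-6 - 1/1)))⁴ = ((-6 - 1)^(3/2)*(-1 + (-6 - 1)))⁴ = ((-7)^(3/2)*(-1 - 7))⁴ = (-7*I*√7*(-8))⁴ = (56*I*√7)⁴ = 481890304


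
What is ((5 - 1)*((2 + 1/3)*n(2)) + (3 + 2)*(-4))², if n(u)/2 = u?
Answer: 2704/9 ≈ 300.44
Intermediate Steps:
n(u) = 2*u
((5 - 1)*((2 + 1/3)*n(2)) + (3 + 2)*(-4))² = ((5 - 1)*((2 + 1/3)*(2*2)) + (3 + 2)*(-4))² = (4*((2 + 1*(⅓))*4) + 5*(-4))² = (4*((2 + ⅓)*4) - 20)² = (4*((7/3)*4) - 20)² = (4*(28/3) - 20)² = (112/3 - 20)² = (52/3)² = 2704/9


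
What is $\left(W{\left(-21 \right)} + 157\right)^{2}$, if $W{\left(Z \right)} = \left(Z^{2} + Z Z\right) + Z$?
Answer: $1036324$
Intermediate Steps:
$W{\left(Z \right)} = Z + 2 Z^{2}$ ($W{\left(Z \right)} = \left(Z^{2} + Z^{2}\right) + Z = 2 Z^{2} + Z = Z + 2 Z^{2}$)
$\left(W{\left(-21 \right)} + 157\right)^{2} = \left(- 21 \left(1 + 2 \left(-21\right)\right) + 157\right)^{2} = \left(- 21 \left(1 - 42\right) + 157\right)^{2} = \left(\left(-21\right) \left(-41\right) + 157\right)^{2} = \left(861 + 157\right)^{2} = 1018^{2} = 1036324$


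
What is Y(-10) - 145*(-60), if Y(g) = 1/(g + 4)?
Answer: 52199/6 ≈ 8699.8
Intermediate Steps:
Y(g) = 1/(4 + g)
Y(-10) - 145*(-60) = 1/(4 - 10) - 145*(-60) = 1/(-6) + 8700 = -1/6 + 8700 = 52199/6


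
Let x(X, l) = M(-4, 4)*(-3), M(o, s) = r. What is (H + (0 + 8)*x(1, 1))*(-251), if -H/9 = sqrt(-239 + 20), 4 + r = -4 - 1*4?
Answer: -72288 + 2259*I*sqrt(219) ≈ -72288.0 + 33430.0*I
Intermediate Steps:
r = -12 (r = -4 + (-4 - 1*4) = -4 + (-4 - 4) = -4 - 8 = -12)
H = -9*I*sqrt(219) (H = -9*sqrt(-239 + 20) = -9*I*sqrt(219) ≈ -133.19*I)
M(o, s) = -12
x(X, l) = 36 (x(X, l) = -12*(-3) = 36)
(H + (0 + 8)*x(1, 1))*(-251) = (-9*I*sqrt(219) + (0 + 8)*36)*(-251) = (-9*I*sqrt(219) + 8*36)*(-251) = (-9*I*sqrt(219) + 288)*(-251) = (288 - 9*I*sqrt(219))*(-251) = -72288 + 2259*I*sqrt(219)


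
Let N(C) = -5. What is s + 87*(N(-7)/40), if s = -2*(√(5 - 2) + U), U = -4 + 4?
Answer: -87/8 - 2*√3 ≈ -14.339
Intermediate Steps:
U = 0
s = -2*√3 (s = -2*(√(5 - 2) + 0) = -2*(√3 + 0) = -2*√3 ≈ -3.4641)
s + 87*(N(-7)/40) = -2*√3 + 87*(-5/40) = -2*√3 + 87*(-5*1/40) = -2*√3 + 87*(-⅛) = -2*√3 - 87/8 = -87/8 - 2*√3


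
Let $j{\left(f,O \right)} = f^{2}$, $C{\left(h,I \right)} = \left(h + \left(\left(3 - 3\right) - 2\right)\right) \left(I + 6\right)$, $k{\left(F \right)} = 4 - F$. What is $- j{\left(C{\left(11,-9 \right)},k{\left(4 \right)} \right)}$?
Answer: $-729$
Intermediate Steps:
$C{\left(h,I \right)} = \left(-2 + h\right) \left(6 + I\right)$ ($C{\left(h,I \right)} = \left(h + \left(0 - 2\right)\right) \left(6 + I\right) = \left(h - 2\right) \left(6 + I\right) = \left(-2 + h\right) \left(6 + I\right)$)
$- j{\left(C{\left(11,-9 \right)},k{\left(4 \right)} \right)} = - \left(-12 - -18 + 6 \cdot 11 - 99\right)^{2} = - \left(-12 + 18 + 66 - 99\right)^{2} = - \left(-27\right)^{2} = \left(-1\right) 729 = -729$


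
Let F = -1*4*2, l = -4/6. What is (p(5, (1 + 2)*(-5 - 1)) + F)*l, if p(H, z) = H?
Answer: 2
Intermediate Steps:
l = -2/3 (l = -4*1/6 = -2/3 ≈ -0.66667)
F = -8 (F = -4*2 = -8)
(p(5, (1 + 2)*(-5 - 1)) + F)*l = (5 - 8)*(-2/3) = -3*(-2/3) = 2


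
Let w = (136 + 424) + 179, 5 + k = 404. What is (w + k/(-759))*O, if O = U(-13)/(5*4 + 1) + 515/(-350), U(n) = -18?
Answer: -15226971/8855 ≈ -1719.6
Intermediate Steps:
k = 399 (k = -5 + 404 = 399)
w = 739 (w = 560 + 179 = 739)
O = -163/70 (O = -18/(5*4 + 1) + 515/(-350) = -18/(20 + 1) + 515*(-1/350) = -18/21 - 103/70 = -18*1/21 - 103/70 = -6/7 - 103/70 = -163/70 ≈ -2.3286)
(w + k/(-759))*O = (739 + 399/(-759))*(-163/70) = (739 + 399*(-1/759))*(-163/70) = (739 - 133/253)*(-163/70) = (186834/253)*(-163/70) = -15226971/8855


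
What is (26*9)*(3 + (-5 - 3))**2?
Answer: 5850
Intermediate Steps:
(26*9)*(3 + (-5 - 3))**2 = 234*(3 - 8)**2 = 234*(-5)**2 = 234*25 = 5850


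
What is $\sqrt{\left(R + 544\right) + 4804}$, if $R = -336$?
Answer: $2 \sqrt{1253} \approx 70.796$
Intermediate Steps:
$\sqrt{\left(R + 544\right) + 4804} = \sqrt{\left(-336 + 544\right) + 4804} = \sqrt{208 + 4804} = \sqrt{5012} = 2 \sqrt{1253}$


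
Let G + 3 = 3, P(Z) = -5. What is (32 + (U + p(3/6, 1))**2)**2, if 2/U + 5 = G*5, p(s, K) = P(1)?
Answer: 2337841/625 ≈ 3740.5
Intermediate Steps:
p(s, K) = -5
G = 0 (G = -3 + 3 = 0)
U = -2/5 (U = 2/(-5 + 0*5) = 2/(-5 + 0) = 2/(-5) = 2*(-1/5) = -2/5 ≈ -0.40000)
(32 + (U + p(3/6, 1))**2)**2 = (32 + (-2/5 - 5)**2)**2 = (32 + (-27/5)**2)**2 = (32 + 729/25)**2 = (1529/25)**2 = 2337841/625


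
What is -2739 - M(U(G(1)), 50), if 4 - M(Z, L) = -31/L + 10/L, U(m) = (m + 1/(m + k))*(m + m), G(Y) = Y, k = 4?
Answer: -137171/50 ≈ -2743.4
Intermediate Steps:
U(m) = 2*m*(m + 1/(4 + m)) (U(m) = (m + 1/(m + 4))*(m + m) = (m + 1/(4 + m))*(2*m) = 2*m*(m + 1/(4 + m)))
M(Z, L) = 4 + 21/L (M(Z, L) = 4 - (-31/L + 10/L) = 4 - (-21)/L = 4 + 21/L)
-2739 - M(U(G(1)), 50) = -2739 - (4 + 21/50) = -2739 - 1*221/50 = -2739 - 221/50 = -137171/50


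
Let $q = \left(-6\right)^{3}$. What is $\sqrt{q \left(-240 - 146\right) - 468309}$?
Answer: $i \sqrt{384933} \approx 620.43 i$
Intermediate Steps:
$q = -216$
$\sqrt{q \left(-240 - 146\right) - 468309} = \sqrt{- 216 \left(-240 - 146\right) - 468309} = \sqrt{\left(-216\right) \left(-386\right) - 468309} = \sqrt{83376 - 468309} = \sqrt{-384933} = i \sqrt{384933}$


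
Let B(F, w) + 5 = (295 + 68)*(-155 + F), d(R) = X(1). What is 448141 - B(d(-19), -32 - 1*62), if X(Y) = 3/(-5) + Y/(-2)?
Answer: 5048103/10 ≈ 5.0481e+5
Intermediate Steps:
X(Y) = -3/5 - Y/2 (X(Y) = 3*(-1/5) + Y*(-1/2) = -3/5 - Y/2)
d(R) = -11/10 (d(R) = -3/5 - 1/2*1 = -3/5 - 1/2 = -11/10)
B(F, w) = -56270 + 363*F (B(F, w) = -5 + (295 + 68)*(-155 + F) = -5 + 363*(-155 + F) = -5 + (-56265 + 363*F) = -56270 + 363*F)
448141 - B(d(-19), -32 - 1*62) = 448141 - (-56270 + 363*(-11/10)) = 448141 - (-56270 - 3993/10) = 448141 - 1*(-566693/10) = 448141 + 566693/10 = 5048103/10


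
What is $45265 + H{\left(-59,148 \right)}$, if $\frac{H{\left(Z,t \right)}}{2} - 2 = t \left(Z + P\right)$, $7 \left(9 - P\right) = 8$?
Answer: $\frac{210915}{7} \approx 30131.0$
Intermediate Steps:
$P = \frac{55}{7}$ ($P = 9 - \frac{8}{7} = \frac{55}{7} \approx 7.8571$)
$H{\left(Z,t \right)} = 4 + 2 t \left(\frac{55}{7} + Z\right)$ ($H{\left(Z,t \right)} = 4 + 2 t \left(Z + \frac{55}{7}\right) = 4 + 2 t \left(\frac{55}{7} + Z\right)$)
$45265 + H{\left(-59,148 \right)} = 45265 + \left(4 + \frac{110}{7} \cdot 148 + 2 \left(-59\right) 148\right) = 45265 + \left(4 + \frac{16280}{7} - 17464\right) = 45265 - \frac{105940}{7} = \frac{210915}{7}$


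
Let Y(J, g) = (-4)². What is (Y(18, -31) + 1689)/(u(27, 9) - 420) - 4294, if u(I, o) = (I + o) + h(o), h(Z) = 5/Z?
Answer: -14833939/3451 ≈ -4298.4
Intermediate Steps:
u(I, o) = I + o + 5/o (u(I, o) = (I + o) + 5/o = I + o + 5/o)
Y(J, g) = 16
(Y(18, -31) + 1689)/(u(27, 9) - 420) - 4294 = (16 + 1689)/((27 + 9 + 5/9) - 420) - 4294 = 1705/((27 + 9 + 5*(⅑)) - 420) - 4294 = 1705/((27 + 9 + 5/9) - 420) - 4294 = 1705/(329/9 - 420) - 4294 = 1705/(-3451/9) - 4294 = 1705*(-9/3451) - 4294 = -15345/3451 - 4294 = -14833939/3451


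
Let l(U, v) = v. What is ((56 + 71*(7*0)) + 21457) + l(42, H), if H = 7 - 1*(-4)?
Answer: 21524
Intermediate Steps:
H = 11 (H = 7 + 4 = 11)
((56 + 71*(7*0)) + 21457) + l(42, H) = ((56 + 71*(7*0)) + 21457) + 11 = ((56 + 71*0) + 21457) + 11 = ((56 + 0) + 21457) + 11 = (56 + 21457) + 11 = 21513 + 11 = 21524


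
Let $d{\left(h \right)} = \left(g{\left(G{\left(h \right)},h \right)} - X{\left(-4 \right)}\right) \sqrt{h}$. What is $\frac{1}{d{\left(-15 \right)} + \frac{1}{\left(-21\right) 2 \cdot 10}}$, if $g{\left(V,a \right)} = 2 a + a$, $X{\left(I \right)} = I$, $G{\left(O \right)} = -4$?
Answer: $\frac{420 i}{- i + 17220 \sqrt{15}} \approx -9.4426 \cdot 10^{-8} + 0.0062975 i$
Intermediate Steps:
$g{\left(V,a \right)} = 3 a$
$d{\left(h \right)} = \sqrt{h} \left(4 + 3 h\right)$ ($d{\left(h \right)} = \left(3 h - -4\right) \sqrt{h} = \left(3 h + 4\right) \sqrt{h} = \left(4 + 3 h\right) \sqrt{h} = \sqrt{h} \left(4 + 3 h\right)$)
$\frac{1}{d{\left(-15 \right)} + \frac{1}{\left(-21\right) 2 \cdot 10}} = \frac{1}{\sqrt{-15} \left(4 + 3 \left(-15\right)\right) + \frac{1}{\left(-21\right) 2 \cdot 10}} = \frac{1}{i \sqrt{15} \left(4 - 45\right) + \frac{1}{\left(-42\right) 10}} = \frac{1}{i \sqrt{15} \left(-41\right) + \frac{1}{-420}} = \frac{1}{- 41 i \sqrt{15} - \frac{1}{420}} = \frac{1}{- \frac{1}{420} - 41 i \sqrt{15}}$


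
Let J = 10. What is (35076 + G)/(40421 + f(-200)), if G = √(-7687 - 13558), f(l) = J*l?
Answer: 11692/12807 + I*√21245/38421 ≈ 0.91294 + 0.0037937*I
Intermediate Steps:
f(l) = 10*l
G = I*√21245 (G = √(-21245) = I*√21245 ≈ 145.76*I)
(35076 + G)/(40421 + f(-200)) = (35076 + I*√21245)/(40421 + 10*(-200)) = (35076 + I*√21245)/(40421 - 2000) = (35076 + I*√21245)/38421 = (35076 + I*√21245)*(1/38421) = 11692/12807 + I*√21245/38421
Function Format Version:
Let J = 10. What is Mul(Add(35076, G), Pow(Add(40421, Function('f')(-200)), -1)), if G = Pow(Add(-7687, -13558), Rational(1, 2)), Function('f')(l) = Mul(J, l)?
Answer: Add(Rational(11692, 12807), Mul(Rational(1, 38421), I, Pow(21245, Rational(1, 2)))) ≈ Add(0.91294, Mul(0.0037937, I))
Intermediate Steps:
Function('f')(l) = Mul(10, l)
G = Mul(I, Pow(21245, Rational(1, 2))) (G = Pow(-21245, Rational(1, 2)) = Mul(I, Pow(21245, Rational(1, 2))) ≈ Mul(145.76, I))
Mul(Add(35076, G), Pow(Add(40421, Function('f')(-200)), -1)) = Mul(Add(35076, Mul(I, Pow(21245, Rational(1, 2)))), Pow(Add(40421, Mul(10, -200)), -1)) = Mul(Add(35076, Mul(I, Pow(21245, Rational(1, 2)))), Pow(Add(40421, -2000), -1)) = Mul(Add(35076, Mul(I, Pow(21245, Rational(1, 2)))), Pow(38421, -1)) = Mul(Add(35076, Mul(I, Pow(21245, Rational(1, 2)))), Rational(1, 38421)) = Add(Rational(11692, 12807), Mul(Rational(1, 38421), I, Pow(21245, Rational(1, 2))))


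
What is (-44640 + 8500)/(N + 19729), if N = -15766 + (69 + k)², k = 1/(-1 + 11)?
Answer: -3614000/873781 ≈ -4.1360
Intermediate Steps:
k = ⅒ (k = 1/10 = ⅒ ≈ 0.10000)
N = -1099119/100 (N = -15766 + (69 + ⅒)² = -15766 + (691/10)² = -15766 + 477481/100 = -1099119/100 ≈ -10991.)
(-44640 + 8500)/(N + 19729) = (-44640 + 8500)/(-1099119/100 + 19729) = -36140/873781/100 = -36140*100/873781 = -3614000/873781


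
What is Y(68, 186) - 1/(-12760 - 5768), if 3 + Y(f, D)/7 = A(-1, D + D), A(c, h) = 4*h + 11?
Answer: 194025217/18528 ≈ 10472.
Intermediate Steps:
A(c, h) = 11 + 4*h
Y(f, D) = 56 + 56*D (Y(f, D) = -21 + 7*(11 + 4*(D + D)) = -21 + 7*(11 + 4*(2*D)) = -21 + 7*(11 + 8*D) = -21 + (77 + 56*D) = 56 + 56*D)
Y(68, 186) - 1/(-12760 - 5768) = (56 + 56*186) - 1/(-12760 - 5768) = (56 + 10416) - 1/(-18528) = 10472 - 1*(-1/18528) = 10472 + 1/18528 = 194025217/18528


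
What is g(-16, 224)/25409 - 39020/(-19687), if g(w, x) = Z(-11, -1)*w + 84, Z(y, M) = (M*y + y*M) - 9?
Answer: 989017992/500226983 ≈ 1.9771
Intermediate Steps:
Z(y, M) = -9 + 2*M*y (Z(y, M) = (M*y + M*y) - 9 = 2*M*y - 9 = -9 + 2*M*y)
g(w, x) = 84 + 13*w (g(w, x) = (-9 + 2*(-1)*(-11))*w + 84 = (-9 + 22)*w + 84 = 13*w + 84 = 84 + 13*w)
g(-16, 224)/25409 - 39020/(-19687) = (84 + 13*(-16))/25409 - 39020/(-19687) = (84 - 208)*(1/25409) - 39020*(-1/19687) = -124*1/25409 + 39020/19687 = -124/25409 + 39020/19687 = 989017992/500226983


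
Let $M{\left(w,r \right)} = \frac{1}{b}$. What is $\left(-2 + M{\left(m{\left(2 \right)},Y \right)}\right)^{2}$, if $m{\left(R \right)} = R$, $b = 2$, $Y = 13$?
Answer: $\frac{9}{4} \approx 2.25$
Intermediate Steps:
$M{\left(w,r \right)} = \frac{1}{2}$
$\left(-2 + M{\left(m{\left(2 \right)},Y \right)}\right)^{2} = \left(-2 + \frac{1}{2}\right)^{2} = \left(- \frac{3}{2}\right)^{2} = \frac{9}{4}$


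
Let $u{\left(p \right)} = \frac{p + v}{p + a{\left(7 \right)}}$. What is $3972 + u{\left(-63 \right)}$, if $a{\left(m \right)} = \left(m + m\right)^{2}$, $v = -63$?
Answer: $\frac{75450}{19} \approx 3971.1$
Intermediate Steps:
$a{\left(m \right)} = 4 m^{2}$ ($a{\left(m \right)} = \left(2 m\right)^{2} = 4 m^{2}$)
$u{\left(p \right)} = \frac{-63 + p}{196 + p}$ ($u{\left(p \right)} = \frac{p - 63}{p + 4 \cdot 7^{2}} = \frac{-63 + p}{p + 4 \cdot 49} = \frac{-63 + p}{p + 196} = \frac{-63 + p}{196 + p}$)
$3972 + u{\left(-63 \right)} = 3972 + \frac{-63 - 63}{196 - 63} = 3972 + \frac{1}{133} \left(-126\right) = 3972 - \frac{18}{19} = \frac{75450}{19}$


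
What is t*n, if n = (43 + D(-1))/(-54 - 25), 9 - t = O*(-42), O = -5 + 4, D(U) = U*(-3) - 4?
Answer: 1386/79 ≈ 17.544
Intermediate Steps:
D(U) = -4 - 3*U (D(U) = -3*U - 4 = -4 - 3*U)
O = -1
t = -33 (t = 9 - (-1)*(-42) = 9 - 1*42 = 9 - 42 = -33)
n = -42/79 (n = (43 + (-4 - 3*(-1)))/(-54 - 25) = (43 + (-4 + 3))/(-79) = (43 - 1)*(-1/79) = 42*(-1/79) = -42/79 ≈ -0.53165)
t*n = -33*(-42/79) = 1386/79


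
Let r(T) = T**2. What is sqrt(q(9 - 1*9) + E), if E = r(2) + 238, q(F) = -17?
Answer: 15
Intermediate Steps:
E = 242 (E = 2**2 + 238 = 4 + 238 = 242)
sqrt(q(9 - 1*9) + E) = sqrt(-17 + 242) = sqrt(225) = 15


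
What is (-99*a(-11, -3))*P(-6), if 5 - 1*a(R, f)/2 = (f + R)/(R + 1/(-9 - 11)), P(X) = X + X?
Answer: 1960200/221 ≈ 8869.7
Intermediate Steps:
P(X) = 2*X
a(R, f) = 10 - 2*(R + f)/(-1/20 + R) (a(R, f) = 10 - 2*(f + R)/(R + 1/(-9 - 11)) = 10 - 2*(R + f)/(R + 1/(-20)) = 10 - 2*(R + f)/(R - 1/20) = 10 - 2*(R + f)/(-1/20 + R))
(-99*a(-11, -3))*P(-6) = (-990*(-1 - 4*(-3) + 16*(-11))/(-1 + 20*(-11)))*(2*(-6)) = -990*(-1 + 12 - 176)/(-1 - 220)*(-12) = -990*(-165)/(-221)*(-12) = -990*(-1)*(-165)/221*(-12) = -99*1650/221*(-12) = -163350/221*(-12) = 1960200/221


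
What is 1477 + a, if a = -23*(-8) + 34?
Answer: 1695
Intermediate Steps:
a = 218 (a = 184 + 34 = 218)
1477 + a = 1477 + 218 = 1695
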